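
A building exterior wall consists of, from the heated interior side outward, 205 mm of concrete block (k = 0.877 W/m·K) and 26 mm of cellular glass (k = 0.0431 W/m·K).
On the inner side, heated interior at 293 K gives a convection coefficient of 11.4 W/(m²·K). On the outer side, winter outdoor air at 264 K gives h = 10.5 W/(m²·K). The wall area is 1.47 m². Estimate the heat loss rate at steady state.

Using the resistance-network approach (series):
R_inner film = 1/(h_i·A) = 1/(11.4×1.47) = 0.05967 K/W
R_concrete block = L/(kA) = 0.205/(0.877×1.47) = 0.159 K/W
R_cellular glass = L/(kA) = 0.026/(0.0431×1.47) = 0.4104 K/W
R_outer film = 1/(h_o·A) = 1/(10.5×1.47) = 0.06479 K/W
R_total = 0.6938 K/W
Q = ΔT / R_total = 29 / 0.6938

Q ≈ 41.8 W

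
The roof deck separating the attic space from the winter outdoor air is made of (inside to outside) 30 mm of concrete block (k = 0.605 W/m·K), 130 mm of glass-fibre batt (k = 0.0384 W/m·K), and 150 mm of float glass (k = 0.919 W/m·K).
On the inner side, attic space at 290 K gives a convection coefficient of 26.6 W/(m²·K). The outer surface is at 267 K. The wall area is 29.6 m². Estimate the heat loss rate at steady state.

Model the wall as resistances in series:
R_inner film = 1/(h_i·A) = 1/(26.6×29.6) = 0.00127 K/W
R_concrete block = L/(kA) = 0.03/(0.605×29.6) = 0.001675 K/W
R_glass-fibre batt = L/(kA) = 0.13/(0.0384×29.6) = 0.1144 K/W
R_float glass = L/(kA) = 0.15/(0.919×29.6) = 0.005514 K/W
R_total = 0.1228 K/W
Q = ΔT / R_total = 23 / 0.1228

Q ≈ 187 W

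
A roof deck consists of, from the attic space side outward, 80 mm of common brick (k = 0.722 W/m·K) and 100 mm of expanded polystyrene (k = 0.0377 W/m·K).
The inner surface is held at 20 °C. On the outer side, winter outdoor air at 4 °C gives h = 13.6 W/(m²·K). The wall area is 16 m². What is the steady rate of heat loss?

Series thermal resistances:
R_common brick = L/(kA) = 0.08/(0.722×16) = 0.006925 K/W
R_expanded polystyrene = L/(kA) = 0.1/(0.0377×16) = 0.1658 K/W
R_outer film = 1/(h_o·A) = 1/(13.6×16) = 0.004596 K/W
R_total = 0.1773 K/W
Q = ΔT / R_total = 16 / 0.1773

Q ≈ 90.2 W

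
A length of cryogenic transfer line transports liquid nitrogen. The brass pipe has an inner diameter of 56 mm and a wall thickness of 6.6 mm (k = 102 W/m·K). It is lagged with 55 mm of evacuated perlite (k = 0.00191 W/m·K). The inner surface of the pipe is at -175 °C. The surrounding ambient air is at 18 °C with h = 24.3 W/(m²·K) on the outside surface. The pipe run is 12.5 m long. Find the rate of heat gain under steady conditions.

Per-layer cylindrical resistances, series-summed:
R_brass pipe wall = ln(34.6/28)/(2π×102×12.5) = 2.642×10^-5 K/W
R_evacuated perlite = ln(89.6/34.6)/(2π×0.00191×12.5) = 6.343 K/W
R_outer film = 1/(h_o·2πr_oL) = 1/(24.3×2π×0.0896×12.5) = 0.005848 K/W
R_total = 6.349 K/W
Q = ΔT/R_total = 193/6.349

Q ≈ 30.4 W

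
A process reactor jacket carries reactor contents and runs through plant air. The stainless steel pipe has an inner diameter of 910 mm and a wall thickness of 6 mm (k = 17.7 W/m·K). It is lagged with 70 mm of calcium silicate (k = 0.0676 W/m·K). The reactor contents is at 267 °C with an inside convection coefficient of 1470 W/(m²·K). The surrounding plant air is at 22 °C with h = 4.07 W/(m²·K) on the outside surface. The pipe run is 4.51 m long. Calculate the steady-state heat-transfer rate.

Q ≈ 2720 W

Treating each annulus and film as a series resistance:
R_inner film = 1/(h_i·2πr₁L) = 1/(1470×2π×0.455×4.51) = 5.276×10^-5 K/W
R_stainless steel pipe wall = ln(461/455)/(2π×17.7×4.51) = 2.612×10^-5 K/W
R_calcium silicate = ln(531/461)/(2π×0.0676×4.51) = 0.0738 K/W
R_outer film = 1/(h_o·2πr_oL) = 1/(4.07×2π×0.531×4.51) = 0.01633 K/W
R_total = 0.0902 K/W
Q = ΔT/R_total = 245/0.0902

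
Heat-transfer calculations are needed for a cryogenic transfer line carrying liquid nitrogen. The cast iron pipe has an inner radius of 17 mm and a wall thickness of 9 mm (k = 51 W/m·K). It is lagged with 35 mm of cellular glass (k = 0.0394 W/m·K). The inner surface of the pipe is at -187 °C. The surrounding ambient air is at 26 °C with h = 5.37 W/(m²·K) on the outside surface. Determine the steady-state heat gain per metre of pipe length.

q′ ≈ 54.2 W/m

Cylindrical conduction, so R = ln(r₂/r₁)/(2πkL) per layer, in series:
R_cast iron pipe wall = ln(26/17)/(2π×51×1) = 0.001326 K/W
R_cellular glass = ln(61/26)/(2π×0.0394×1) = 3.445 K/W
R_outer film = 1/(h_o·2πr_oL) = 1/(5.37×2π×0.061×1) = 0.4859 K/W
R_total = 3.932 K/W
Q = ΔT/R_total = 213/3.932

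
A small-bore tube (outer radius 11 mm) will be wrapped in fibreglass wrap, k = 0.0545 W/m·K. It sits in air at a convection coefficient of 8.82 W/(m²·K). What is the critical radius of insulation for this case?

r_cr ≈ 6.18 mm

For a cylinder r_cr = k/h = 0.0545/8.82
r_cr = 6.18 mm; since the bare radius (11 mm) is above r_cr, any added insulation will reduce heat loss.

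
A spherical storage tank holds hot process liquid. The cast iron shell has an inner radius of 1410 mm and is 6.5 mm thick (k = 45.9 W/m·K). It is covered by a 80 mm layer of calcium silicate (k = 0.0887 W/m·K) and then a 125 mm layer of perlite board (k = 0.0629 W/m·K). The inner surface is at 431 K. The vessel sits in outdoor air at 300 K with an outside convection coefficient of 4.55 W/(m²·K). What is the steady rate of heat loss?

Q ≈ 1240 W

Radial (spherical) resistances in series:
R_cast iron shell = (1/1.41 − 1/1.4165)/(4π×45.9) = 5.642×10^-6 K/W
R_calcium silicate = (1/1.4165 − 1/1.4965)/(4π×0.0887) = 0.03386 K/W
R_perlite board = (1/1.4965 − 1/1.6215)/(4π×0.0629) = 0.06517 K/W
R_outer film = 1/(h·4πr_o²) = 1/(4.55×4π×1.6215²) = 0.006652 K/W
R_total = 0.1057 K/W
Q = ΔT/R_total = 131/0.1057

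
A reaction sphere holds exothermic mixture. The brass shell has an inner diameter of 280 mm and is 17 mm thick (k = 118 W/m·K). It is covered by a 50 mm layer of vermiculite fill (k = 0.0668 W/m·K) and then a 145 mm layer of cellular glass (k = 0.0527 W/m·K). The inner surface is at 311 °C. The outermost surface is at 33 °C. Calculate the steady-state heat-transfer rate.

Q ≈ 57.5 W

For a spherical shell R = (1/r₁ − 1/r₂)/(4πk); film R = 1/(h·4πr²). In series:
R_brass shell = (1/0.14 − 1/0.157)/(4π×118) = 5.216×10^-4 K/W
R_vermiculite fill = (1/0.157 − 1/0.207)/(4π×0.0668) = 1.833 K/W
R_cellular glass = (1/0.207 − 1/0.352)/(4π×0.0527) = 3.005 K/W
R_total = 4.838 K/W
Q = ΔT/R_total = 278/4.838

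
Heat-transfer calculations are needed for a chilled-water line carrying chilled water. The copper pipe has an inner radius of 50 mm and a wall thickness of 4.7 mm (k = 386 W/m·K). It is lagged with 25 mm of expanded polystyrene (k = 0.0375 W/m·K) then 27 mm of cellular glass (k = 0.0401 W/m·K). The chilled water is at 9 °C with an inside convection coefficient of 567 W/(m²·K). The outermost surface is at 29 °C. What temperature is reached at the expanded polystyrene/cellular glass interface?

For a radial system each layer contributes R = ln(r_out/r_in)/(2πkL); films add R = 1/(hA).
R_inner film = 1/(h_i·2πr₁L) = 1/(567×2π×0.05×1) = 0.005614 K/W
R_copper pipe wall = ln(54.7/50)/(2π×386×1) = 3.704×10^-5 K/W
R_expanded polystyrene = ln(79.7/54.7)/(2π×0.0375×1) = 1.598 K/W
R_cellular glass = ln(106.7/79.7)/(2π×0.0401×1) = 1.158 K/W
R_total = 2.761 K/W
Q = ΔT/R_total = 20/2.761
Q = 7.24 W/m
T_interface = T_inner + Q·ΣR(inner→interface) = 9 + 7.24×1.603

T ≈ 20.6 °C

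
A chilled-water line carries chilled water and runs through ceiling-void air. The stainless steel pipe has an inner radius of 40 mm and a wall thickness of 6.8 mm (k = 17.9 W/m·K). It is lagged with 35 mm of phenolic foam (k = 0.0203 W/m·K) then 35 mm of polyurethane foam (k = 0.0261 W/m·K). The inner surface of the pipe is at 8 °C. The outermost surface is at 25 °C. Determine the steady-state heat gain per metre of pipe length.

Radial resistances (cylindrical: R_cond = ln(r_o/r_i)/(2πkL), R_conv = 1/(h·2πrL)):
R_stainless steel pipe wall = ln(46.8/40)/(2π×17.9×1) = 0.001396 K/W
R_phenolic foam = ln(81.8/46.8)/(2π×0.0203×1) = 4.378 K/W
R_polyurethane foam = ln(116.8/81.8)/(2π×0.0261×1) = 2.172 K/W
R_total = 6.551 K/W
Q = ΔT/R_total = 17/6.551

q′ ≈ 2.59 W/m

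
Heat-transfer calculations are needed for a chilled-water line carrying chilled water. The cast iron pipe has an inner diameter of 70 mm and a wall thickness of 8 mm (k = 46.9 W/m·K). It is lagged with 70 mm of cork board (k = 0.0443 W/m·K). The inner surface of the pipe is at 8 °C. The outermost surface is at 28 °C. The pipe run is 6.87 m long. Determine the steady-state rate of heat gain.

Q ≈ 39.6 W

Treating each annulus and film as a series resistance:
R_cast iron pipe wall = ln(43/35)/(2π×46.9×6.87) = 1.017×10^-4 K/W
R_cork board = ln(113/43)/(2π×0.0443×6.87) = 0.5053 K/W
R_total = 0.5054 K/W
Q = ΔT/R_total = 20/0.5054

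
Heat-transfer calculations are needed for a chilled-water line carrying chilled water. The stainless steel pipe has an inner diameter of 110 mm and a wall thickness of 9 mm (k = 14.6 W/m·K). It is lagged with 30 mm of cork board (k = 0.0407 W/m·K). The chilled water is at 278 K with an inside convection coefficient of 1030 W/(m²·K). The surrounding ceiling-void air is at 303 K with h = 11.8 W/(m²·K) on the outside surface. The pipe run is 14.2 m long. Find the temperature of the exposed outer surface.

T ≈ 301 K

Treating each annulus and film as a series resistance:
R_inner film = 1/(h_i·2πr₁L) = 1/(1030×2π×0.055×14.2) = 1.978×10^-4 K/W
R_stainless steel pipe wall = ln(64/55)/(2π×14.6×14.2) = 1.163×10^-4 K/W
R_cork board = ln(94/64)/(2π×0.0407×14.2) = 0.1059 K/W
R_outer film = 1/(h_o·2πr_oL) = 1/(11.8×2π×0.094×14.2) = 0.0101 K/W
R_total = 0.1163 K/W
Q = ΔT/R_total = 25/0.1163
Q = 215 W
T_interface = T_inner + Q·ΣR(inner→interface) = 278 + 215×0.1062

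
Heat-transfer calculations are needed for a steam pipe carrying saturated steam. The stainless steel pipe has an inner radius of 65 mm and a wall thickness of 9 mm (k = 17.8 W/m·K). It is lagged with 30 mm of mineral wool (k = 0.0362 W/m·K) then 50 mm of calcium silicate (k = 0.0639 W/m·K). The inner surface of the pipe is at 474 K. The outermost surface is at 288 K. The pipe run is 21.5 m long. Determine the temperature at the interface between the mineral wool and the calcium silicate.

Cylindrical conduction, so R = ln(r₂/r₁)/(2πkL) per layer, in series:
R_stainless steel pipe wall = ln(74/65)/(2π×17.8×21.5) = 5.393×10^-5 K/W
R_mineral wool = ln(104/74)/(2π×0.0362×21.5) = 0.06959 K/W
R_calcium silicate = ln(154/104)/(2π×0.0639×21.5) = 0.04548 K/W
R_total = 0.1151 K/W
Q = ΔT/R_total = 186/0.1151
Q = 1620 W
T_interface = T_inner − Q·ΣR(inner→interface) = 474 − 1620×0.06965

T ≈ 361 K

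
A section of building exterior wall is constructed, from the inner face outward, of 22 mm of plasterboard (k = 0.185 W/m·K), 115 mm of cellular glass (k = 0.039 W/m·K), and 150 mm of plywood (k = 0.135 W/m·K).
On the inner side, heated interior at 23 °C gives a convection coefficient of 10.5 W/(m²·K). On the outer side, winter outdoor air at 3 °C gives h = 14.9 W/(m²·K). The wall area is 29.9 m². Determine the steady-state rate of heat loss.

Thermal resistances in series:
R_inner film = 1/(h_i·A) = 1/(10.5×29.9) = 0.003185 K/W
R_plasterboard = L/(kA) = 0.022/(0.185×29.9) = 0.003977 K/W
R_cellular glass = L/(kA) = 0.115/(0.039×29.9) = 0.09862 K/W
R_plywood = L/(kA) = 0.15/(0.135×29.9) = 0.03716 K/W
R_outer film = 1/(h_o·A) = 1/(14.9×29.9) = 0.002245 K/W
R_total = 0.1452 K/W
Q = ΔT / R_total = 20 / 0.1452

Q ≈ 138 W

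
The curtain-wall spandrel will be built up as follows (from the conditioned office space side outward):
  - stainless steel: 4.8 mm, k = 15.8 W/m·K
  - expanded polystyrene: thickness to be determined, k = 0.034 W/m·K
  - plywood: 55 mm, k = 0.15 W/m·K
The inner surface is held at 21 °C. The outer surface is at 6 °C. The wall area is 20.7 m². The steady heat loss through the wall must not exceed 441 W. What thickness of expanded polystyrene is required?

L ≈ 11.5 mm

Treating each layer as a thermal resistance in series:
R_stainless steel = L/(kA) = 0.0048/(15.8×20.7) = 1.468×10^-5 K/W
R_plywood = L/(kA) = 0.055/(0.15×20.7) = 0.01771 K/W
Sum of the known resistances R_other = 0.01773 K/W
Required total resistance R_tot = ΔT/Q_allow = 15/441 = 0.03401 K/W
R_expanded polystyrene = R_tot − R_other = 0.01629 K/W
L = R·k·A = 0.01629×0.034×20.7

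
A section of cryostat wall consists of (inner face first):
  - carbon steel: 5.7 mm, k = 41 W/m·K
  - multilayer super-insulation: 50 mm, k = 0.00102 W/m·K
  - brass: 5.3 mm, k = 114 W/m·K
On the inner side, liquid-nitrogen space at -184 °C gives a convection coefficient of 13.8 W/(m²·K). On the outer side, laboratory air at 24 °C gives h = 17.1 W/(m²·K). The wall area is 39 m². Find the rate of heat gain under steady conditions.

Series thermal resistances:
R_inner film = 1/(h_i·A) = 1/(13.8×39) = 0.001858 K/W
R_carbon steel = L/(kA) = 0.0057/(41×39) = 3.565×10^-6 K/W
R_multilayer super-insulation = L/(kA) = 0.05/(0.00102×39) = 1.257 K/W
R_brass = L/(kA) = 0.0053/(114×39) = 1.192×10^-6 K/W
R_outer film = 1/(h_o·A) = 1/(17.1×39) = 0.001499 K/W
R_total = 1.26 K/W
Q = ΔT / R_total = 208 / 1.26

Q ≈ 165 W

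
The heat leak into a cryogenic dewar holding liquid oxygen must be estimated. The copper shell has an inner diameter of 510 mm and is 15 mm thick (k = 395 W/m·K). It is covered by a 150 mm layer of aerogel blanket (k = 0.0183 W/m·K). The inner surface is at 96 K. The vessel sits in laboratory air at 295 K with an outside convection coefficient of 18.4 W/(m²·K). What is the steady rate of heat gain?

Q ≈ 34.4 W

Radial (spherical) resistances in series:
R_copper shell = (1/0.255 − 1/0.27)/(4π×395) = 4.389×10^-5 K/W
R_aerogel blanket = (1/0.27 − 1/0.42)/(4π×0.0183) = 5.752 K/W
R_outer film = 1/(h·4πr_o²) = 1/(18.4×4π×0.42²) = 0.02452 K/W
R_total = 5.777 K/W
Q = ΔT/R_total = 199/5.777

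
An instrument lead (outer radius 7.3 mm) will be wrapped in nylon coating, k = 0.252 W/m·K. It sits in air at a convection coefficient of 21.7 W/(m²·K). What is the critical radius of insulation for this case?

r_cr ≈ 11.6 mm

For a cylinder r_cr = k/h = 0.252/21.7
r_cr = 11.6 mm; since the bare radius (7.3 mm) is below r_cr, adding a thin layer of insulation will *increase* heat loss.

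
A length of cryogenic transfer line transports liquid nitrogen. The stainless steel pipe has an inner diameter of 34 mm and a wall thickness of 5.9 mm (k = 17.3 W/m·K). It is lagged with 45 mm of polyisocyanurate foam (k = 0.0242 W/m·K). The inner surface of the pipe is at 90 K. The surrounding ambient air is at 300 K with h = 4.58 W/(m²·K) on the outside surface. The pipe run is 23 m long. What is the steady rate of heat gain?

Q ≈ 630 W

Per-layer cylindrical resistances, series-summed:
R_stainless steel pipe wall = ln(22.9/17)/(2π×17.3×23) = 1.192×10^-4 K/W
R_polyisocyanurate foam = ln(67.9/22.9)/(2π×0.0242×23) = 0.3108 K/W
R_outer film = 1/(h_o·2πr_oL) = 1/(4.58×2π×0.0679×23) = 0.02225 K/W
R_total = 0.3332 K/W
Q = ΔT/R_total = 210/0.3332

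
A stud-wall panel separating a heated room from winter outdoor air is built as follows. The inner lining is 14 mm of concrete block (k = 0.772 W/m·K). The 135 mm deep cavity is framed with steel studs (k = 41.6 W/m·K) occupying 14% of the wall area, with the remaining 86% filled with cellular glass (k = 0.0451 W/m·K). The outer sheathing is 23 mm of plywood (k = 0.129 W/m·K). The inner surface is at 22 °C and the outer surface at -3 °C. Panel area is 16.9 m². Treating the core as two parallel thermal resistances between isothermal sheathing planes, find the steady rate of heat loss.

Q ≈ 1930 W

Sheathing layers in series; stud and cavity paths in parallel between them.
R_inner = 0.014/(0.772×16.9) = 0.001073 K/W
R_stud  = 0.135/(41.6×0.14×16.9) = 0.001372 K/W
R_cav   = 0.135/(0.0451×0.86×16.9) = 0.206 K/W
1/R_core = 1/R_stud + 1/R_cav → R_core = 0.001363 K/W
R_outer = 0.023/(0.129×16.9) = 0.01055 K/W
R_total = 0.01299 K/W
Q = ΔT/R_total = 25/0.01299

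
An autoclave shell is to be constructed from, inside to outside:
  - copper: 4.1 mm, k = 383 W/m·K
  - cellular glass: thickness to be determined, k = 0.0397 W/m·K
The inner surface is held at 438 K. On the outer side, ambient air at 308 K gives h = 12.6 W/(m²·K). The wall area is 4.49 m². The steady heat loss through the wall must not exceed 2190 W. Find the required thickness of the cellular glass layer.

L ≈ 7.43 mm

Model the wall as resistances in series:
R_copper = L/(kA) = 0.0041/(383×4.49) = 2.384×10^-6 K/W
R_outer film = 1/(h_o·A) = 1/(12.6×4.49) = 0.01768 K/W
Sum of the known resistances R_other = 0.01768 K/W
Required total resistance R_tot = ΔT/Q_allow = 130/2190 = 0.05936 K/W
R_cellular glass = R_tot − R_other = 0.04168 K/W
L = R·k·A = 0.04168×0.0397×4.49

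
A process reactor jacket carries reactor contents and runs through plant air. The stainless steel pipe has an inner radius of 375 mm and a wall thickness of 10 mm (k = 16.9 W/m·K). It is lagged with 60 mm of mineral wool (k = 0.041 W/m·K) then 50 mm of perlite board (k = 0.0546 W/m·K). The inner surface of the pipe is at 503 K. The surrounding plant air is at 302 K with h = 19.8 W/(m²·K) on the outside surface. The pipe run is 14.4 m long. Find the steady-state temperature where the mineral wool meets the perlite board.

For a radial system each layer contributes R = ln(r_out/r_in)/(2πkL); films add R = 1/(hA).
R_stainless steel pipe wall = ln(385/375)/(2π×16.9×14.4) = 1.721×10^-5 K/W
R_mineral wool = ln(445/385)/(2π×0.041×14.4) = 0.03904 K/W
R_perlite board = ln(495/445)/(2π×0.0546×14.4) = 0.02155 K/W
R_outer film = 1/(h_o·2πr_oL) = 1/(19.8×2π×0.495×14.4) = 0.001128 K/W
R_total = 0.06174 K/W
Q = ΔT/R_total = 201/0.06174
Q = 3260 W
T_interface = T_inner − Q·ΣR(inner→interface) = 503 − 3260×0.03906

T ≈ 376 K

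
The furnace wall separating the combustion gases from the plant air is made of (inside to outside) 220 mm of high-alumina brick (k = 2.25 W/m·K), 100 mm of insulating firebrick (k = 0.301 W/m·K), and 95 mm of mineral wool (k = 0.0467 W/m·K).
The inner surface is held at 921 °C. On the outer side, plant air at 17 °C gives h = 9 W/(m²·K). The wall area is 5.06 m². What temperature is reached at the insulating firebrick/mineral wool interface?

Thermal resistances in series:
R_high-alumina brick = L/(kA) = 0.22/(2.25×5.06) = 0.01932 K/W
R_insulating firebrick = L/(kA) = 0.1/(0.301×5.06) = 0.06566 K/W
R_mineral wool = L/(kA) = 0.095/(0.0467×5.06) = 0.402 K/W
R_outer film = 1/(h_o·A) = 1/(9×5.06) = 0.02196 K/W
R_total = 0.509 K/W;  Q = ΔT/R_total = 904/0.509 = 1776 W
T_interface = T_inner − Q·ΣR(inner→interface) = 921 − 1780×0.08498

T ≈ 770 °C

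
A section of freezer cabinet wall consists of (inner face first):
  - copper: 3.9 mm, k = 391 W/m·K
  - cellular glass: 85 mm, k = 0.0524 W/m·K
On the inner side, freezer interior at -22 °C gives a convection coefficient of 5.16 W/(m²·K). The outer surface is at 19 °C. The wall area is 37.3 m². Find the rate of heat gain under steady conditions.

Thermal resistances in series:
R_inner film = 1/(h_i·A) = 1/(5.16×37.3) = 0.005196 K/W
R_copper = L/(kA) = 0.0039/(391×37.3) = 2.674×10^-7 K/W
R_cellular glass = L/(kA) = 0.085/(0.0524×37.3) = 0.04349 K/W
R_total = 0.04868 K/W
Q = ΔT / R_total = 41 / 0.04868

Q ≈ 842 W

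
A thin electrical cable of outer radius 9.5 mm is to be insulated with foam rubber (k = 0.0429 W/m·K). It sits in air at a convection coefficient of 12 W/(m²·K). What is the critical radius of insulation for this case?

For a cylinder r_cr = k/h = 0.0429/12
r_cr = 3.58 mm; since the bare radius (9.5 mm) is above r_cr, any added insulation will reduce heat loss.

r_cr ≈ 3.58 mm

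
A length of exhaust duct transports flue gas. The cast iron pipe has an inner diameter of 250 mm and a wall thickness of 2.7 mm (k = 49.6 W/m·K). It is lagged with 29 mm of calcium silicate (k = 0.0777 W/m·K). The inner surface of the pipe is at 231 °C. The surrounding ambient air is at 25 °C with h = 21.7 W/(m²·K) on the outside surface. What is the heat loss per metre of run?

For a radial system each layer contributes R = ln(r_out/r_in)/(2πkL); films add R = 1/(hA).
R_cast iron pipe wall = ln(127.7/125)/(2π×49.6×1) = 6.857×10^-5 K/W
R_calcium silicate = ln(156.7/127.7)/(2π×0.0777×1) = 0.4192 K/W
R_outer film = 1/(h_o·2πr_oL) = 1/(21.7×2π×0.1567×1) = 0.0468 K/W
R_total = 0.4661 K/W
Q = ΔT/R_total = 206/0.4661

q′ ≈ 442 W/m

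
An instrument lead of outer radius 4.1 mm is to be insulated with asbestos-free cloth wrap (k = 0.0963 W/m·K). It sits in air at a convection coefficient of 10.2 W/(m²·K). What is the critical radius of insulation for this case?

r_cr ≈ 9.44 mm

For a cylinder r_cr = k/h = 0.0963/10.2
r_cr = 9.44 mm; since the bare radius (4.1 mm) is below r_cr, adding a thin layer of insulation will *increase* heat loss.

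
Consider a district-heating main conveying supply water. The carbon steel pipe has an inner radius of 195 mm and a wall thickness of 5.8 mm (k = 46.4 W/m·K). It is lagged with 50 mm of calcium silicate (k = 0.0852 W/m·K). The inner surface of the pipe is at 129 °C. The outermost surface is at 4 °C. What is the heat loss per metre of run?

q′ ≈ 301 W/m

Radial resistances (cylindrical: R_cond = ln(r_o/r_i)/(2πkL), R_conv = 1/(h·2πrL)):
R_carbon steel pipe wall = ln(200.8/195)/(2π×46.4×1) = 1.005×10^-4 K/W
R_calcium silicate = ln(250.8/200.8)/(2π×0.0852×1) = 0.4153 K/W
R_total = 0.4154 K/W
Q = ΔT/R_total = 125/0.4154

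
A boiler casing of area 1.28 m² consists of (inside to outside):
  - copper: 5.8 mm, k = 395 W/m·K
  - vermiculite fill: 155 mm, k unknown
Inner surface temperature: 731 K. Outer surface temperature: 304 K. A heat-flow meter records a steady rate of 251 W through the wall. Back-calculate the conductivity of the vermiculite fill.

k ≈ 0.0712 W/(m·K)

Treating each layer as a thermal resistance in series:
R_copper = L/(kA) = 0.0058/(395×1.28) = 1.147×10^-5 K/W
Sum of known resistances R_other = 1.147×10^-5 K/W
Total R = ΔT/Q = 427/251 = 1.701 K/W
R_vermiculite fill = R_total − R_other = 1.701 K/W
k = L/(R·A) = 0.155/(1.701×1.28)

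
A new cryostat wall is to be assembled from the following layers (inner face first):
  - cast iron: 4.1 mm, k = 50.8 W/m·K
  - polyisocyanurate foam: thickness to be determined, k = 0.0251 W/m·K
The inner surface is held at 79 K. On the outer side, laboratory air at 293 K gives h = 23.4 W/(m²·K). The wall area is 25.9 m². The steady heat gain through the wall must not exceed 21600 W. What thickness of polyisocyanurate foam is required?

L ≈ 5.37 mm

Thermal resistances in series:
R_cast iron = L/(kA) = 0.0041/(50.8×25.9) = 3.116×10^-6 K/W
R_outer film = 1/(h_o·A) = 1/(23.4×25.9) = 0.00165 K/W
Sum of the known resistances R_other = 0.001653 K/W
Required total resistance R_tot = ΔT/Q_allow = 214/21600 = 0.009907 K/W
R_polyisocyanurate foam = R_tot − R_other = 0.008254 K/W
L = R·k·A = 0.008254×0.0251×25.9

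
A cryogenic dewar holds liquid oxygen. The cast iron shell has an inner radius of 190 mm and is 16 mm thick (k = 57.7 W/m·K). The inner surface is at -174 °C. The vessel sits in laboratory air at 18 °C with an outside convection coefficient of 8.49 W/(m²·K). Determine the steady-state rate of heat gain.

Q ≈ 867 W

Spherical conduction: R = (1/r_in − 1/r_out)/(4πk) per layer; series-sum.
R_cast iron shell = (1/0.19 − 1/0.206)/(4π×57.7) = 5.638×10^-4 K/W
R_outer film = 1/(h·4πr_o²) = 1/(8.49×4π×0.206²) = 0.2209 K/W
R_total = 0.2214 K/W
Q = ΔT/R_total = 192/0.2214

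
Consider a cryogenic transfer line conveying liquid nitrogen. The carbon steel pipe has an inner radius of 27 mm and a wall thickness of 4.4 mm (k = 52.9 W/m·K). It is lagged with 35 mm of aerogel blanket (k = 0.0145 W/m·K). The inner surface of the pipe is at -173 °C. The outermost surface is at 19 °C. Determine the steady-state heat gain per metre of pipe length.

Per-layer cylindrical resistances, series-summed:
R_carbon steel pipe wall = ln(31.4/27)/(2π×52.9×1) = 4.542×10^-4 K/W
R_aerogel blanket = ln(66.4/31.4)/(2π×0.0145×1) = 8.22 K/W
R_total = 8.22 K/W
Q = ΔT/R_total = 192/8.22

q′ ≈ 23.4 W/m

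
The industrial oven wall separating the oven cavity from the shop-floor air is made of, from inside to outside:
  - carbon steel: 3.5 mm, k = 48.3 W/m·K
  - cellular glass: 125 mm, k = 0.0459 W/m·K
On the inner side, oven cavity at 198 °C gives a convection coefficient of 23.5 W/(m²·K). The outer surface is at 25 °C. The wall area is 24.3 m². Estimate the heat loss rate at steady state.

Series thermal resistances:
R_inner film = 1/(h_i·A) = 1/(23.5×24.3) = 0.001751 K/W
R_carbon steel = L/(kA) = 0.0035/(48.3×24.3) = 2.982×10^-6 K/W
R_cellular glass = L/(kA) = 0.125/(0.0459×24.3) = 0.1121 K/W
R_total = 0.1138 K/W
Q = ΔT / R_total = 173 / 0.1138

Q ≈ 1520 W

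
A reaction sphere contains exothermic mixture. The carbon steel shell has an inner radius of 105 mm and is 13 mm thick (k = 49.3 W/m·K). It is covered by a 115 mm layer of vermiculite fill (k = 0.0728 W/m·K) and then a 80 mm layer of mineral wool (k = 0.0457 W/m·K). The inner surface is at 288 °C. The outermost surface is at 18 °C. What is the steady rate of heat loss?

Q ≈ 41.6 W

Radial (spherical) resistances in series:
R_carbon steel shell = (1/0.105 − 1/0.118)/(4π×49.3) = 0.001694 K/W
R_vermiculite fill = (1/0.118 − 1/0.233)/(4π×0.0728) = 4.572 K/W
R_mineral wool = (1/0.233 − 1/0.313)/(4π×0.0457) = 1.91 K/W
R_total = 6.484 K/W
Q = ΔT/R_total = 270/6.484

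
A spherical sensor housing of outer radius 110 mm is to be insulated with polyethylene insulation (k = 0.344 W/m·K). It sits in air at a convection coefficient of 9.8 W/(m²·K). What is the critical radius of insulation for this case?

r_cr ≈ 70.2 mm

For a sphere r_cr = 2k/h = 2×0.344/9.8
r_cr = 70.2 mm; since the bare radius (110 mm) is above r_cr, any added insulation will reduce heat loss.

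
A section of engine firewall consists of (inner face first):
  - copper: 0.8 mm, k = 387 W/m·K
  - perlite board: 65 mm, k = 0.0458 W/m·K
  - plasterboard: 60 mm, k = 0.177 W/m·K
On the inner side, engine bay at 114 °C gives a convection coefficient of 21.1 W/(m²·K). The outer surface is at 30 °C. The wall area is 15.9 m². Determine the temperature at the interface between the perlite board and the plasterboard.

T ≈ 45.8 °C

Model the wall as resistances in series:
R_inner film = 1/(h_i·A) = 1/(21.1×15.9) = 0.002981 K/W
R_copper = L/(kA) = 0.0008/(387×15.9) = 1.3×10^-7 K/W
R_perlite board = L/(kA) = 0.065/(0.0458×15.9) = 0.08926 K/W
R_plasterboard = L/(kA) = 0.06/(0.177×15.9) = 0.02132 K/W
R_total = 0.1136 K/W;  Q = ΔT/R_total = 84/0.1136 = 739.7 W
T_interface = T_inner − Q·ΣR(inner→interface) = 114 − 740×0.09224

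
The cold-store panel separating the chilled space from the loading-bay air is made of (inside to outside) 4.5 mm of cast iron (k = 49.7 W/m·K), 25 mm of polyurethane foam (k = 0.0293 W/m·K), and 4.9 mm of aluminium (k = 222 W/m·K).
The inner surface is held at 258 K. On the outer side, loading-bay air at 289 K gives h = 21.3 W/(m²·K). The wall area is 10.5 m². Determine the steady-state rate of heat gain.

Q ≈ 362 W

Series thermal resistances:
R_cast iron = L/(kA) = 0.0045/(49.7×10.5) = 8.623×10^-6 K/W
R_polyurethane foam = L/(kA) = 0.025/(0.0293×10.5) = 0.08126 K/W
R_aluminium = L/(kA) = 0.0049/(222×10.5) = 2.102×10^-6 K/W
R_outer film = 1/(h_o·A) = 1/(21.3×10.5) = 0.004471 K/W
R_total = 0.08574 K/W
Q = ΔT / R_total = 31 / 0.08574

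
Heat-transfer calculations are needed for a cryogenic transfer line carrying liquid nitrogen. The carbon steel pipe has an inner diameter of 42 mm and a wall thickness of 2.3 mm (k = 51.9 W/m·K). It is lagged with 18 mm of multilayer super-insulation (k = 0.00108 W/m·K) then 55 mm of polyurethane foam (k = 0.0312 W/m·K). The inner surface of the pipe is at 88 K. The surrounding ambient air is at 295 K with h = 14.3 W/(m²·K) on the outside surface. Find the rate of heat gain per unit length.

q′ ≈ 2.33 W/m

Per-layer cylindrical resistances, series-summed:
R_carbon steel pipe wall = ln(23.3/21)/(2π×51.9×1) = 3.187×10^-4 K/W
R_multilayer super-insulation = ln(41.3/23.3)/(2π×0.00108×1) = 84.35 K/W
R_polyurethane foam = ln(96.3/41.3)/(2π×0.0312×1) = 4.319 K/W
R_outer film = 1/(h_o·2πr_oL) = 1/(14.3×2π×0.0963×1) = 0.1156 K/W
R_total = 88.79 K/W
Q = ΔT/R_total = 207/88.79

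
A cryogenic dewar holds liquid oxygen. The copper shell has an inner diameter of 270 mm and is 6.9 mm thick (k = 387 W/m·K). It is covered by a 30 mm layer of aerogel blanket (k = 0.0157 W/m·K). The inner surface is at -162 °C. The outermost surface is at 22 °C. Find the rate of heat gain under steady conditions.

Q ≈ 29.5 W

For a spherical shell R = (1/r₁ − 1/r₂)/(4πk); film R = 1/(h·4πr²). In series:
R_copper shell = (1/0.135 − 1/0.1419)/(4π×387) = 7.406×10^-5 K/W
R_aerogel blanket = (1/0.1419 − 1/0.1719)/(4π×0.0157) = 6.234 K/W
R_total = 6.234 K/W
Q = ΔT/R_total = 184/6.234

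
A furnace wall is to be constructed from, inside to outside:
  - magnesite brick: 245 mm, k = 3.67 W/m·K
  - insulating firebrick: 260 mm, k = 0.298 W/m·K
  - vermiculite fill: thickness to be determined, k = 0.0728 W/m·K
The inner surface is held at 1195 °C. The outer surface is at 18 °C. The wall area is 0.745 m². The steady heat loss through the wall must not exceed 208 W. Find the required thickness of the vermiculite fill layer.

Series thermal resistances:
R_magnesite brick = L/(kA) = 0.245/(3.67×0.745) = 0.08961 K/W
R_insulating firebrick = L/(kA) = 0.26/(0.298×0.745) = 1.171 K/W
Sum of the known resistances R_other = 1.261 K/W
Required total resistance R_tot = ΔT/Q_allow = 1177/208 = 5.659 K/W
R_vermiculite fill = R_tot − R_other = 4.398 K/W
L = R·k·A = 4.398×0.0728×0.745

L ≈ 239 mm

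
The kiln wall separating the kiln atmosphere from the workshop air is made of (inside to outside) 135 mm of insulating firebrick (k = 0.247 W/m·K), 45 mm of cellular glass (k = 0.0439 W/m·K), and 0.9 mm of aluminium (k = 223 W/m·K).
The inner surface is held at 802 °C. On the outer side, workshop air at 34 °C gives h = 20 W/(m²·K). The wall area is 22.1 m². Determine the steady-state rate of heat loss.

Q ≈ 10500 W

Thermal resistances in series:
R_insulating firebrick = L/(kA) = 0.135/(0.247×22.1) = 0.02473 K/W
R_cellular glass = L/(kA) = 0.045/(0.0439×22.1) = 0.04638 K/W
R_aluminium = L/(kA) = 0.0009/(223×22.1) = 1.826×10^-7 K/W
R_outer film = 1/(h_o·A) = 1/(20×22.1) = 0.002262 K/W
R_total = 0.07338 K/W
Q = ΔT / R_total = 768 / 0.07338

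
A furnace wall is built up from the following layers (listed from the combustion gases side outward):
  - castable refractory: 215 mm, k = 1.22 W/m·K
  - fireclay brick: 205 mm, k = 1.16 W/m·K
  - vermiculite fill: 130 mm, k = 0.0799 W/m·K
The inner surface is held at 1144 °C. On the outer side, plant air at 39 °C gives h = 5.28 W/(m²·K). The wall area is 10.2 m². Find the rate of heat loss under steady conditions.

Q ≈ 5200 W

Treating each layer as a thermal resistance in series:
R_castable refractory = L/(kA) = 0.215/(1.22×10.2) = 0.01728 K/W
R_fireclay brick = L/(kA) = 0.205/(1.16×10.2) = 0.01733 K/W
R_vermiculite fill = L/(kA) = 0.13/(0.0799×10.2) = 0.1595 K/W
R_outer film = 1/(h_o·A) = 1/(5.28×10.2) = 0.01857 K/W
R_total = 0.2127 K/W
Q = ΔT / R_total = 1105 / 0.2127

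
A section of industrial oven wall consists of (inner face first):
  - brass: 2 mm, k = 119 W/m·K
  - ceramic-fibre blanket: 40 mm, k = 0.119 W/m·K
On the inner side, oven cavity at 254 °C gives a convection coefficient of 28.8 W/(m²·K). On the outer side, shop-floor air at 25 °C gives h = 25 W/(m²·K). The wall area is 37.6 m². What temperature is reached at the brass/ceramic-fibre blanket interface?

T ≈ 235 °C

Thermal resistances in series:
R_inner film = 1/(h_i·A) = 1/(28.8×37.6) = 9.235×10^-4 K/W
R_brass = L/(kA) = 0.002/(119×37.6) = 4.47×10^-7 K/W
R_ceramic-fibre blanket = L/(kA) = 0.04/(0.119×37.6) = 0.00894 K/W
R_outer film = 1/(h_o·A) = 1/(25×37.6) = 0.001064 K/W
R_total = 0.01093 K/W;  Q = ΔT/R_total = 229/0.01093 = 20960 W
T_interface = T_inner − Q·ΣR(inner→interface) = 254 − 21000×9.239×10^-4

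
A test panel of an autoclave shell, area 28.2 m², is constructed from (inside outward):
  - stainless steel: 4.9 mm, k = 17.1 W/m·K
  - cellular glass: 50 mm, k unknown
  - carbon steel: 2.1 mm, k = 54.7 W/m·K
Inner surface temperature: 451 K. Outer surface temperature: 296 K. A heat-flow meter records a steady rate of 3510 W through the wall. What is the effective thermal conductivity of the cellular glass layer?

k ≈ 0.0402 W/(m·K)

Series thermal resistances:
R_stainless steel = L/(kA) = 0.0049/(17.1×28.2) = 1.016×10^-5 K/W
R_carbon steel = L/(kA) = 0.0021/(54.7×28.2) = 1.361×10^-6 K/W
Sum of known resistances R_other = 1.152×10^-5 K/W
Total R = ΔT/Q = 155/3510 = 0.04416 K/W
R_cellular glass = R_total − R_other = 0.04415 K/W
k = L/(R·A) = 0.05/(0.04415×28.2)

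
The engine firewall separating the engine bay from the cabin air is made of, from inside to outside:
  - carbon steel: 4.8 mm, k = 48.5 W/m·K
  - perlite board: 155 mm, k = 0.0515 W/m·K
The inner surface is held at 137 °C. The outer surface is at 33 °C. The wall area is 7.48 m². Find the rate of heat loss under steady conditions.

Thermal resistances in series:
R_carbon steel = L/(kA) = 0.0048/(48.5×7.48) = 1.323×10^-5 K/W
R_perlite board = L/(kA) = 0.155/(0.0515×7.48) = 0.4024 K/W
R_total = 0.4024 K/W
Q = ΔT / R_total = 104 / 0.4024

Q ≈ 258 W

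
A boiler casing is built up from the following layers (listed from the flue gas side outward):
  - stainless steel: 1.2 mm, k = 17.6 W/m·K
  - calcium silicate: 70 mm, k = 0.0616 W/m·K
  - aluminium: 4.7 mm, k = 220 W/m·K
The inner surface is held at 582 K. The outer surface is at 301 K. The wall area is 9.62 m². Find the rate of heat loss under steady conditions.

Model the wall as resistances in series:
R_stainless steel = L/(kA) = 0.0012/(17.6×9.62) = 7.088×10^-6 K/W
R_calcium silicate = L/(kA) = 0.07/(0.0616×9.62) = 0.1181 K/W
R_aluminium = L/(kA) = 0.0047/(220×9.62) = 2.221×10^-6 K/W
R_total = 0.1181 K/W
Q = ΔT / R_total = 281 / 0.1181

Q ≈ 2380 W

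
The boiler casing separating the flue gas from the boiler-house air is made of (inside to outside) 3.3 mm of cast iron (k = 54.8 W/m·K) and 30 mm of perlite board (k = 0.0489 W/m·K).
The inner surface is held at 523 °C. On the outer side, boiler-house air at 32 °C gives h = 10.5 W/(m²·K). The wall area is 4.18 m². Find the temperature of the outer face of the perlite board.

T ≈ 98 °C

Thermal resistances in series:
R_cast iron = L/(kA) = 0.0033/(54.8×4.18) = 1.441×10^-5 K/W
R_perlite board = L/(kA) = 0.03/(0.0489×4.18) = 0.1468 K/W
R_outer film = 1/(h_o·A) = 1/(10.5×4.18) = 0.02278 K/W
R_total = 0.1696 K/W;  Q = ΔT/R_total = 491/0.1696 = 2896 W
T_interface = T_inner − Q·ΣR(inner→interface) = 523 − 2900×0.1468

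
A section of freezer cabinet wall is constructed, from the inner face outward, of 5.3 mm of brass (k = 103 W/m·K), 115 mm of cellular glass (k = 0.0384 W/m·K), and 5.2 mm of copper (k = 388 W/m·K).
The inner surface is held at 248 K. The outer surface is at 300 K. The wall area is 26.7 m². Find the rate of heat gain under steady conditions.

Q ≈ 464 W

Treating each layer as a thermal resistance in series:
R_brass = L/(kA) = 0.0053/(103×26.7) = 1.927×10^-6 K/W
R_cellular glass = L/(kA) = 0.115/(0.0384×26.7) = 0.1122 K/W
R_copper = L/(kA) = 0.0052/(388×26.7) = 5.019×10^-7 K/W
R_total = 0.1122 K/W
Q = ΔT / R_total = 52 / 0.1122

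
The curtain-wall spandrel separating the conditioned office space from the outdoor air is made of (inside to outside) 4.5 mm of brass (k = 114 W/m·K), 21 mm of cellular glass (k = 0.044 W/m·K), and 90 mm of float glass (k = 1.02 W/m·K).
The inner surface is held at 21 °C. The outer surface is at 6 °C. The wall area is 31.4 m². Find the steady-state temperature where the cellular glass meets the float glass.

Treating each layer as a thermal resistance in series:
R_brass = L/(kA) = 0.0045/(114×31.4) = 1.257×10^-6 K/W
R_cellular glass = L/(kA) = 0.021/(0.044×31.4) = 0.0152 K/W
R_float glass = L/(kA) = 0.09/(1.02×31.4) = 0.00281 K/W
R_total = 0.01801 K/W;  Q = ΔT/R_total = 15/0.01801 = 832.8 W
T_interface = T_inner − Q·ΣR(inner→interface) = 21 − 833×0.0152

T ≈ 8.34 °C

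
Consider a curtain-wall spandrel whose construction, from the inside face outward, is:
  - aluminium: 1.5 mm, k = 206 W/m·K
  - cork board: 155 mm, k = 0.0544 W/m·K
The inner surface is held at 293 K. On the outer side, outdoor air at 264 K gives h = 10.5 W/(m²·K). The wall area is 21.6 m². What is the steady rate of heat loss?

Thermal resistances in series:
R_aluminium = L/(kA) = 0.0015/(206×21.6) = 3.371×10^-7 K/W
R_cork board = L/(kA) = 0.155/(0.0544×21.6) = 0.1319 K/W
R_outer film = 1/(h_o·A) = 1/(10.5×21.6) = 0.004409 K/W
R_total = 0.1363 K/W
Q = ΔT / R_total = 29 / 0.1363

Q ≈ 213 W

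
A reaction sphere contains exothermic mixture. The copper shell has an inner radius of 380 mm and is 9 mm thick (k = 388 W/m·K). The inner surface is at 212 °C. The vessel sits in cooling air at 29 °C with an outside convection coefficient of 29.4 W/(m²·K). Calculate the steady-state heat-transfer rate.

Q ≈ 10200 W

Radial (spherical) resistances in series:
R_copper shell = (1/0.38 − 1/0.389)/(4π×388) = 1.249×10^-5 K/W
R_outer film = 1/(h·4πr_o²) = 1/(29.4×4π×0.389²) = 0.01789 K/W
R_total = 0.0179 K/W
Q = ΔT/R_total = 183/0.0179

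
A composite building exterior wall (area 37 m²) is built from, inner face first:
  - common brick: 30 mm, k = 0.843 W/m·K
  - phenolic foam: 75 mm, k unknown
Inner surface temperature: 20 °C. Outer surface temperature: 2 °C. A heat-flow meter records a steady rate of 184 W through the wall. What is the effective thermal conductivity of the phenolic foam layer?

k ≈ 0.0209 W/(m·K)

Series thermal resistances:
R_common brick = L/(kA) = 0.03/(0.843×37) = 9.618×10^-4 K/W
Sum of known resistances R_other = 9.618×10^-4 K/W
Total R = ΔT/Q = 18/184 = 0.09783 K/W
R_phenolic foam = R_total − R_other = 0.09686 K/W
k = L/(R·A) = 0.075/(0.09686×37)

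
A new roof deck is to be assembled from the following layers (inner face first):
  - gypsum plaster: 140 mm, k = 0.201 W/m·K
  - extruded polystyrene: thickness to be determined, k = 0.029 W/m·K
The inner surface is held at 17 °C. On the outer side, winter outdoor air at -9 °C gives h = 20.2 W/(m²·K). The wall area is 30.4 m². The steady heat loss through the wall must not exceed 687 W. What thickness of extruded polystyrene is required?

L ≈ 11.7 mm

Model the wall as resistances in series:
R_gypsum plaster = L/(kA) = 0.14/(0.201×30.4) = 0.02291 K/W
R_outer film = 1/(h_o·A) = 1/(20.2×30.4) = 0.001628 K/W
Sum of the known resistances R_other = 0.02454 K/W
Required total resistance R_tot = ΔT/Q_allow = 26/687 = 0.03785 K/W
R_extruded polystyrene = R_tot − R_other = 0.01331 K/W
L = R·k·A = 0.01331×0.029×30.4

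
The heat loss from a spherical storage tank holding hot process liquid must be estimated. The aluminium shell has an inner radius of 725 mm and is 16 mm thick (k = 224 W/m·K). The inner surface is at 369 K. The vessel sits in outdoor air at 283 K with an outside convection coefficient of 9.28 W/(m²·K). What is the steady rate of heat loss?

Q ≈ 5500 W

Spherical conduction: R = (1/r_in − 1/r_out)/(4πk) per layer; series-sum.
R_aluminium shell = (1/0.725 − 1/0.741)/(4π×224) = 1.058×10^-5 K/W
R_outer film = 1/(h·4πr_o²) = 1/(9.28×4π×0.741²) = 0.01562 K/W
R_total = 0.01563 K/W
Q = ΔT/R_total = 86/0.01563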